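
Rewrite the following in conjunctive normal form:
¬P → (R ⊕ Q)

¬P → (R ⊕ Q)
≡ ¬¬P ∨ (R ⊕ Q)   — eliminate →
≡ ¬¬P ∨ ((R ∨ Q) ∧ ¬(R ∧ Q))   — expand ⊕
≡ P ∨ ((R ∨ Q) ∧ ¬(R ∧ Q))   — double negation
≡ P ∨ ((R ∨ Q) ∧ (¬R ∨ ¬Q))   — De Morgan
≡ (P ∨ R ∨ Q) ∧ (P ∨ ¬R ∨ ¬Q)   — distribute ∨ over ∧

(P ∨ R ∨ Q) ∧ (P ∨ ¬R ∨ ¬Q)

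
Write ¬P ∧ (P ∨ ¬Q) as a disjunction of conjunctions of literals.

¬P ∧ (P ∨ ¬Q)
≡ ¬P ∧ P ∨ ¬P ∧ ¬Q   [distribute ∧ over ∨]
≡ ¬P ∧ ¬Q   [simplify]

¬P ∧ ¬Q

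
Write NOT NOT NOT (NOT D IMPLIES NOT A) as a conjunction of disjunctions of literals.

NOT D AND A

NOT NOT NOT (NOT D IMPLIES NOT A)
= NOT NOT NOT (NOT NOT D OR NOT A)
= NOT (NOT NOT D OR NOT A)
= NOT NOT NOT D AND NOT NOT A
= NOT D AND NOT NOT A
= NOT D AND A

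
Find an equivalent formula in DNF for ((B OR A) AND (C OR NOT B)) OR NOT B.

(B AND C) OR (A AND C) OR NOT B

((B OR A) AND (C OR NOT B)) OR NOT B
≡ (B AND C) OR (B AND NOT B) OR (A AND C) OR (A AND NOT B) OR NOT B   — distribute AND over OR
≡ (B AND C) OR (A AND C) OR NOT B   — simplify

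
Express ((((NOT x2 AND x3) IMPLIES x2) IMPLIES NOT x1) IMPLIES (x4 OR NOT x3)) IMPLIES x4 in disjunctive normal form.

((((NOT x2 AND x3) IMPLIES x2) IMPLIES NOT x1) IMPLIES (x4 OR NOT x3)) IMPLIES x4
= NOT ((((NOT x2 AND x3) IMPLIES x2) IMPLIES NOT x1) IMPLIES (x4 OR NOT x3)) OR x4   [eliminate IMPLIES]
= NOT (NOT (((NOT x2 AND x3) IMPLIES x2) IMPLIES NOT x1) OR x4 OR NOT x3) OR x4   [eliminate IMPLIES]
= NOT (NOT (NOT ((NOT x2 AND x3) IMPLIES x2) OR NOT x1) OR x4 OR NOT x3) OR x4   [eliminate IMPLIES]
= NOT (NOT (NOT (NOT (NOT x2 AND x3) OR x2) OR NOT x1) OR x4 OR NOT x3) OR x4   [eliminate IMPLIES]
= (NOT NOT (NOT (NOT (NOT x2 AND x3) OR x2) OR NOT x1) AND NOT x4 AND NOT NOT x3) OR x4   [De Morgan]
= ((NOT (NOT (NOT x2 AND x3) OR x2) OR NOT x1) AND NOT x4 AND NOT NOT x3) OR x4   [double negation]
= (((NOT NOT (NOT x2 AND x3) AND NOT x2) OR NOT x1) AND NOT x4 AND NOT NOT x3) OR x4   [De Morgan]
= (((NOT x2 AND x3 AND NOT x2) OR NOT x1) AND NOT x4 AND NOT NOT x3) OR x4   [double negation]
= (((NOT x2 AND x3 AND NOT x2) OR NOT x1) AND NOT x4 AND x3) OR x4   [double negation]
= (NOT x2 AND x3 AND NOT x2 AND NOT x4 AND x3) OR (NOT x1 AND NOT x4 AND x3) OR x4   [distribute AND over OR]
= (NOT x2 AND x3 AND NOT x4) OR (NOT x1 AND NOT x4 AND x3) OR x4   [simplify]

(NOT x2 AND x3 AND NOT x4) OR (NOT x1 AND NOT x4 AND x3) OR x4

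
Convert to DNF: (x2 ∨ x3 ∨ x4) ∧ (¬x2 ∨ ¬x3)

(x2 ∧ ¬x3) ∨ (x3 ∧ ¬x2) ∨ (x4 ∧ ¬x2) ∨ (x4 ∧ ¬x3)

(x2 ∨ x3 ∨ x4) ∧ (¬x2 ∨ ¬x3)
= (x2 ∧ ¬x2) ∨ (x2 ∧ ¬x3) ∨ (x3 ∧ ¬x2) ∨ (x3 ∧ ¬x3) ∨ (x4 ∧ ¬x2) ∨ (x4 ∧ ¬x3)   (distribute ∧ over ∨)
= (x2 ∧ ¬x3) ∨ (x3 ∧ ¬x2) ∨ (x4 ∧ ¬x2) ∨ (x4 ∧ ¬x3)   (simplify)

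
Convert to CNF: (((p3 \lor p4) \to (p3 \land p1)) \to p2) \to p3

(((p3 \lor p4) \to (p3 \land p1)) \to p2) \to p3
⇔ \lnot (((p3 \lor p4) \to (p3 \land p1)) \to p2) \lor p3   — eliminate \to
⇔ \lnot (\lnot ((p3 \lor p4) \to (p3 \land p1)) \lor p2) \lor p3   — eliminate \to
⇔ \lnot (\lnot (\lnot (p3 \lor p4) \lor (p3 \land p1)) \lor p2) \lor p3   — eliminate \to
⇔ (\lnot \lnot (\lnot (p3 \lor p4) \lor (p3 \land p1)) \land \lnot p2) \lor p3   — De Morgan
⇔ ((\lnot (p3 \lor p4) \lor (p3 \land p1)) \land \lnot p2) \lor p3   — double negation
⇔ (((\lnot p3 \land \lnot p4) \lor (p3 \land p1)) \land \lnot p2) \lor p3   — De Morgan
⇔ (\lnot p3 \lor p3 \lor p3) \land (\lnot p3 \lor p1 \lor p3) \land (\lnot p4 \lor p3 \lor p3) \land (\lnot p4 \lor p1 \lor p3) \land (\lnot p2 \lor p3)   — distribute \lor over \land
⇔ (\lnot p4 \lor p3) \land (\lnot p2 \lor p3)   — simplify

(\lnot p4 \lor p3) \land (\lnot p2 \lor p3)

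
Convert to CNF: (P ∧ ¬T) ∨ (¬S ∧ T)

(P ∨ ¬S) ∧ (P ∨ T) ∧ (¬T ∨ ¬S)

(P ∧ ¬T) ∨ (¬S ∧ T)
≡ (P ∨ ¬S) ∧ (P ∨ T) ∧ (¬T ∨ ¬S) ∧ (¬T ∨ T)   (distribute ∨ over ∧)
≡ (P ∨ ¬S) ∧ (P ∨ T) ∧ (¬T ∨ ¬S)   (simplify)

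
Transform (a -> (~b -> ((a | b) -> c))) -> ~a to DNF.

(a -> (~b -> ((a | b) -> c))) -> ~a
= ~(a -> (~b -> ((a | b) -> c))) | ~a   [eliminate ->]
= ~(~a | (~b -> ((a | b) -> c))) | ~a   [eliminate ->]
= ~(~a | ~~b | ((a | b) -> c)) | ~a   [eliminate ->]
= ~(~a | ~~b | ~(a | b) | c) | ~a   [eliminate ->]
= (~~a & ~~~b & ~~(a | b) & ~c) | ~a   [De Morgan]
= (a & ~~~b & ~~(a | b) & ~c) | ~a   [double negation]
= (a & ~b & ~~(a | b) & ~c) | ~a   [double negation]
= (a & ~b & (a | b) & ~c) | ~a   [double negation]
= (a & ~b & a & ~c) | (a & ~b & b & ~c) | ~a   [distribute & over |]
= (a & ~b & ~c) | ~a   [simplify]

(a & ~b & ~c) | ~a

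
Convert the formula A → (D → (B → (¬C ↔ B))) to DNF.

A → (D → (B → (¬C ↔ B)))
≡ ¬A ∨ (D → (B → (¬C ↔ B)))   — eliminate →
≡ ¬A ∨ ¬D ∨ (B → (¬C ↔ B))   — eliminate →
≡ ¬A ∨ ¬D ∨ ¬B ∨ (¬C ↔ B)   — eliminate →
≡ ¬A ∨ ¬D ∨ ¬B ∨ (¬C → B) ∧ (B → ¬C)   — eliminate ↔
≡ ¬A ∨ ¬D ∨ ¬B ∨ (¬¬C ∨ B) ∧ (B → ¬C)   — eliminate →
≡ ¬A ∨ ¬D ∨ ¬B ∨ (¬¬C ∨ B) ∧ (¬B ∨ ¬C)   — eliminate →
≡ ¬A ∨ ¬D ∨ ¬B ∨ (C ∨ B) ∧ (¬B ∨ ¬C)   — double negation
≡ ¬A ∨ ¬D ∨ ¬B ∨ C ∧ ¬B ∨ C ∧ ¬C ∨ B ∧ ¬B ∨ B ∧ ¬C   — distribute ∧ over ∨
≡ ¬A ∨ ¬D ∨ ¬B ∨ B ∧ ¬C   — simplify

¬A ∨ ¬D ∨ ¬B ∨ B ∧ ¬C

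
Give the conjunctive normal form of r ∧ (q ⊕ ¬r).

r ∧ (q ∨ ¬r)

r ∧ (q ⊕ ¬r)
= r ∧ (q ∨ ¬r) ∧ ¬(q ∧ ¬r)   [expand ⊕]
= r ∧ (q ∨ ¬r) ∧ (¬q ∨ ¬¬r)   [De Morgan]
= r ∧ (q ∨ ¬r) ∧ (¬q ∨ r)   [double negation]
= r ∧ (q ∨ ¬r)   [simplify]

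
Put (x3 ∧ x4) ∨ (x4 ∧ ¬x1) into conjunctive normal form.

(x3 ∨ ¬x1) ∧ x4

(x3 ∧ x4) ∨ (x4 ∧ ¬x1)
= (x3 ∨ x4) ∧ (x3 ∨ ¬x1) ∧ (x4 ∨ x4) ∧ (x4 ∨ ¬x1)   [distribute ∨ over ∧]
= (x3 ∨ ¬x1) ∧ x4   [simplify]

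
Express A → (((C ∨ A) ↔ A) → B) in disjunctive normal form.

¬A ∨ B

A → (((C ∨ A) ↔ A) → B)
≡ ¬A ∨ (((C ∨ A) ↔ A) → B)   [eliminate →]
≡ ¬A ∨ ¬((C ∨ A) ↔ A) ∨ B   [eliminate →]
≡ ¬A ∨ ¬(((C ∨ A) → A) ∧ (A → (C ∨ A))) ∨ B   [eliminate ↔]
≡ ¬A ∨ ¬((¬(C ∨ A) ∨ A) ∧ (A → (C ∨ A))) ∨ B   [eliminate →]
≡ ¬A ∨ ¬((¬(C ∨ A) ∨ A) ∧ (¬A ∨ C ∨ A)) ∨ B   [eliminate →]
≡ ¬A ∨ ¬(¬(C ∨ A) ∨ A) ∨ ¬(¬A ∨ C ∨ A) ∨ B   [De Morgan]
≡ ¬A ∨ (¬¬(C ∨ A) ∧ ¬A) ∨ ¬(¬A ∨ C ∨ A) ∨ B   [De Morgan]
≡ ¬A ∨ ((C ∨ A) ∧ ¬A) ∨ ¬(¬A ∨ C ∨ A) ∨ B   [double negation]
≡ ¬A ∨ ((C ∨ A) ∧ ¬A) ∨ (¬¬A ∧ ¬C ∧ ¬A) ∨ B   [De Morgan]
≡ ¬A ∨ ((C ∨ A) ∧ ¬A) ∨ (A ∧ ¬C ∧ ¬A) ∨ B   [double negation]
≡ ¬A ∨ (C ∧ ¬A) ∨ (A ∧ ¬A) ∨ (A ∧ ¬C ∧ ¬A) ∨ B   [distribute ∧ over ∨]
≡ ¬A ∨ B   [simplify]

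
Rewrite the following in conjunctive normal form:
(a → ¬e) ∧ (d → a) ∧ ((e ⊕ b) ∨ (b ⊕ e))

(¬a ∨ ¬e) ∧ (¬d ∨ a) ∧ (e ∨ b) ∧ (¬e ∨ ¬b)

(a → ¬e) ∧ (d → a) ∧ ((e ⊕ b) ∨ (b ⊕ e))
≡ (¬a ∨ ¬e) ∧ (d → a) ∧ ((e ⊕ b) ∨ (b ⊕ e))   [eliminate →]
≡ (¬a ∨ ¬e) ∧ (¬d ∨ a) ∧ ((e ⊕ b) ∨ (b ⊕ e))   [eliminate →]
≡ (¬a ∨ ¬e) ∧ (¬d ∨ a) ∧ (((e ∨ b) ∧ ¬(e ∧ b)) ∨ (b ⊕ e))   [expand ⊕]
≡ (¬a ∨ ¬e) ∧ (¬d ∨ a) ∧ (((e ∨ b) ∧ ¬(e ∧ b)) ∨ ((b ∨ e) ∧ ¬(b ∧ e)))   [expand ⊕]
≡ (¬a ∨ ¬e) ∧ (¬d ∨ a) ∧ (((e ∨ b) ∧ (¬e ∨ ¬b)) ∨ ((b ∨ e) ∧ ¬(b ∧ e)))   [De Morgan]
≡ (¬a ∨ ¬e) ∧ (¬d ∨ a) ∧ (((e ∨ b) ∧ (¬e ∨ ¬b)) ∨ ((b ∨ e) ∧ (¬b ∨ ¬e)))   [De Morgan]
≡ (¬a ∨ ¬e) ∧ (¬d ∨ a) ∧ (e ∨ b ∨ b ∨ e) ∧ (e ∨ b ∨ ¬b ∨ ¬e) ∧ (¬e ∨ ¬b ∨ b ∨ e) ∧ (¬e ∨ ¬b ∨ ¬b ∨ ¬e)   [distribute ∨ over ∧]
≡ (¬a ∨ ¬e) ∧ (¬d ∨ a) ∧ (e ∨ b) ∧ (¬e ∨ ¬b)   [simplify]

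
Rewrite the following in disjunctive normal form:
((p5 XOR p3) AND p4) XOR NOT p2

(p5 AND NOT p3 AND p4 AND p2) OR (NOT p5 AND p3 AND p4 AND p2) OR (NOT p5 AND NOT p3 AND NOT p2) OR (p3 AND p5 AND NOT p2) OR (NOT p4 AND NOT p2)

((p5 XOR p3) AND p4) XOR NOT p2
= ((p5 XOR p3) AND p4 AND NOT NOT p2) OR (NOT ((p5 XOR p3) AND p4) AND NOT p2)   [expand XOR]
= (((p5 AND NOT p3) OR (NOT p5 AND p3)) AND p4 AND NOT NOT p2) OR (NOT ((p5 XOR p3) AND p4) AND NOT p2)   [expand XOR]
= (((p5 AND NOT p3) OR (NOT p5 AND p3)) AND p4 AND NOT NOT p2) OR (NOT (((p5 AND NOT p3) OR (NOT p5 AND p3)) AND p4) AND NOT p2)   [expand XOR]
= (((p5 AND NOT p3) OR (NOT p5 AND p3)) AND p4 AND p2) OR (NOT (((p5 AND NOT p3) OR (NOT p5 AND p3)) AND p4) AND NOT p2)   [double negation]
= (((p5 AND NOT p3) OR (NOT p5 AND p3)) AND p4 AND p2) OR ((NOT ((p5 AND NOT p3) OR (NOT p5 AND p3)) OR NOT p4) AND NOT p2)   [De Morgan]
= (((p5 AND NOT p3) OR (NOT p5 AND p3)) AND p4 AND p2) OR (((NOT (p5 AND NOT p3) AND NOT (NOT p5 AND p3)) OR NOT p4) AND NOT p2)   [De Morgan]
= (((p5 AND NOT p3) OR (NOT p5 AND p3)) AND p4 AND p2) OR ((((NOT p5 OR NOT NOT p3) AND NOT (NOT p5 AND p3)) OR NOT p4) AND NOT p2)   [De Morgan]
= (((p5 AND NOT p3) OR (NOT p5 AND p3)) AND p4 AND p2) OR ((((NOT p5 OR p3) AND NOT (NOT p5 AND p3)) OR NOT p4) AND NOT p2)   [double negation]
= (((p5 AND NOT p3) OR (NOT p5 AND p3)) AND p4 AND p2) OR ((((NOT p5 OR p3) AND (NOT NOT p5 OR NOT p3)) OR NOT p4) AND NOT p2)   [De Morgan]
= (((p5 AND NOT p3) OR (NOT p5 AND p3)) AND p4 AND p2) OR ((((NOT p5 OR p3) AND (p5 OR NOT p3)) OR NOT p4) AND NOT p2)   [double negation]
= (p5 AND NOT p3 AND p4 AND p2) OR (NOT p5 AND p3 AND p4 AND p2) OR (NOT p5 AND p5 AND NOT p2) OR (NOT p5 AND NOT p3 AND NOT p2) OR (p3 AND p5 AND NOT p2) OR (p3 AND NOT p3 AND NOT p2) OR (NOT p4 AND NOT p2)   [distribute AND over OR]
= (p5 AND NOT p3 AND p4 AND p2) OR (NOT p5 AND p3 AND p4 AND p2) OR (NOT p5 AND NOT p3 AND NOT p2) OR (p3 AND p5 AND NOT p2) OR (NOT p4 AND NOT p2)   [simplify]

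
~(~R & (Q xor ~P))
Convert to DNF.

~(~R & (Q xor ~P))
= ~(~R & ((Q & ~~P) | (~Q & ~P)))   [expand xor]
= ~~R | ~((Q & ~~P) | (~Q & ~P))   [De Morgan]
= R | ~((Q & ~~P) | (~Q & ~P))   [double negation]
= R | (~(Q & ~~P) & ~(~Q & ~P))   [De Morgan]
= R | ((~Q | ~~~P) & ~(~Q & ~P))   [De Morgan]
= R | ((~Q | ~P) & ~(~Q & ~P))   [double negation]
= R | ((~Q | ~P) & (~~Q | ~~P))   [De Morgan]
= R | ((~Q | ~P) & (Q | ~~P))   [double negation]
= R | ((~Q | ~P) & (Q | P))   [double negation]
= R | (~Q & Q) | (~Q & P) | (~P & Q) | (~P & P)   [distribute & over |]
= R | (~Q & P) | (~P & Q)   [simplify]

R | (~Q & P) | (~P & Q)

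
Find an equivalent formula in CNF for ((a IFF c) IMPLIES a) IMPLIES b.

(NOT c OR a OR b) AND (NOT a OR b)

((a IFF c) IMPLIES a) IMPLIES b
⇔ NOT ((a IFF c) IMPLIES a) OR b   — eliminate IMPLIES
⇔ NOT (NOT (a IFF c) OR a) OR b   — eliminate IMPLIES
⇔ NOT (NOT ((a IMPLIES c) AND (c IMPLIES a)) OR a) OR b   — eliminate IFF
⇔ NOT (NOT ((NOT a OR c) AND (c IMPLIES a)) OR a) OR b   — eliminate IMPLIES
⇔ NOT (NOT ((NOT a OR c) AND (NOT c OR a)) OR a) OR b   — eliminate IMPLIES
⇔ (NOT NOT ((NOT a OR c) AND (NOT c OR a)) AND NOT a) OR b   — De Morgan
⇔ ((NOT a OR c) AND (NOT c OR a) AND NOT a) OR b   — double negation
⇔ (NOT a OR c OR b) AND (NOT c OR a OR b) AND (NOT a OR b)   — distribute OR over AND
⇔ (NOT c OR a OR b) AND (NOT a OR b)   — simplify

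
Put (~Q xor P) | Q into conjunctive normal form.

Q | ~P

(~Q xor P) | Q
≡ ((~Q | P) & ~(~Q & P)) | Q   [expand xor]
≡ ((~Q | P) & (~~Q | ~P)) | Q   [De Morgan]
≡ ((~Q | P) & (Q | ~P)) | Q   [double negation]
≡ (~Q | P | Q) & (Q | ~P | Q)   [distribute | over &]
≡ Q | ~P   [simplify]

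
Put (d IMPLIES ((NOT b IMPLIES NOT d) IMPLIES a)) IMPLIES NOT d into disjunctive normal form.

(d AND b AND NOT a) OR NOT d

(d IMPLIES ((NOT b IMPLIES NOT d) IMPLIES a)) IMPLIES NOT d
= NOT (d IMPLIES ((NOT b IMPLIES NOT d) IMPLIES a)) OR NOT d   [eliminate IMPLIES]
= NOT (NOT d OR ((NOT b IMPLIES NOT d) IMPLIES a)) OR NOT d   [eliminate IMPLIES]
= NOT (NOT d OR NOT (NOT b IMPLIES NOT d) OR a) OR NOT d   [eliminate IMPLIES]
= NOT (NOT d OR NOT (NOT NOT b OR NOT d) OR a) OR NOT d   [eliminate IMPLIES]
= (NOT NOT d AND NOT NOT (NOT NOT b OR NOT d) AND NOT a) OR NOT d   [De Morgan]
= (d AND NOT NOT (NOT NOT b OR NOT d) AND NOT a) OR NOT d   [double negation]
= (d AND (NOT NOT b OR NOT d) AND NOT a) OR NOT d   [double negation]
= (d AND (b OR NOT d) AND NOT a) OR NOT d   [double negation]
= (d AND b AND NOT a) OR (d AND NOT d AND NOT a) OR NOT d   [distribute AND over OR]
= (d AND b AND NOT a) OR NOT d   [simplify]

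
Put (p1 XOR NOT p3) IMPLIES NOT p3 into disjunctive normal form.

(NOT p1 AND p3) OR NOT p3

(p1 XOR NOT p3) IMPLIES NOT p3
≡ NOT (p1 XOR NOT p3) OR NOT p3   [eliminate IMPLIES]
≡ NOT ((p1 AND NOT NOT p3) OR (NOT p1 AND NOT p3)) OR NOT p3   [expand XOR]
≡ (NOT (p1 AND NOT NOT p3) AND NOT (NOT p1 AND NOT p3)) OR NOT p3   [De Morgan]
≡ ((NOT p1 OR NOT NOT NOT p3) AND NOT (NOT p1 AND NOT p3)) OR NOT p3   [De Morgan]
≡ ((NOT p1 OR NOT p3) AND NOT (NOT p1 AND NOT p3)) OR NOT p3   [double negation]
≡ ((NOT p1 OR NOT p3) AND (NOT NOT p1 OR NOT NOT p3)) OR NOT p3   [De Morgan]
≡ ((NOT p1 OR NOT p3) AND (p1 OR NOT NOT p3)) OR NOT p3   [double negation]
≡ ((NOT p1 OR NOT p3) AND (p1 OR p3)) OR NOT p3   [double negation]
≡ (NOT p1 AND p1) OR (NOT p1 AND p3) OR (NOT p3 AND p1) OR (NOT p3 AND p3) OR NOT p3   [distribute AND over OR]
≡ (NOT p1 AND p3) OR NOT p3   [simplify]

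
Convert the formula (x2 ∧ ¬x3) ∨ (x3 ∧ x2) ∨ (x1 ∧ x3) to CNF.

(x2 ∧ ¬x3) ∨ (x3 ∧ x2) ∨ (x1 ∧ x3)
≡ (x2 ∨ x3 ∨ x1) ∧ (x2 ∨ x3 ∨ x3) ∧ (x2 ∨ x2 ∨ x1) ∧ (x2 ∨ x2 ∨ x3) ∧ (¬x3 ∨ x3 ∨ x1) ∧ (¬x3 ∨ x3 ∨ x3) ∧ (¬x3 ∨ x2 ∨ x1) ∧ (¬x3 ∨ x2 ∨ x3)   (distribute ∨ over ∧)
≡ (x2 ∨ x3) ∧ (x2 ∨ x1)   (simplify)

(x2 ∨ x3) ∧ (x2 ∨ x1)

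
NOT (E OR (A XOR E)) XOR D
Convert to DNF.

(NOT E AND NOT A AND NOT D) OR (E AND D) OR (A AND NOT E AND D)

NOT (E OR (A XOR E)) XOR D
= (NOT (E OR (A XOR E)) AND NOT D) OR (NOT NOT (E OR (A XOR E)) AND D)   — expand XOR
= (NOT (E OR (A AND NOT E) OR (NOT A AND E)) AND NOT D) OR (NOT NOT (E OR (A XOR E)) AND D)   — expand XOR
= (NOT (E OR (A AND NOT E) OR (NOT A AND E)) AND NOT D) OR (NOT NOT (E OR (A AND NOT E) OR (NOT A AND E)) AND D)   — expand XOR
= (NOT E AND NOT (A AND NOT E) AND NOT (NOT A AND E) AND NOT D) OR (NOT NOT (E OR (A AND NOT E) OR (NOT A AND E)) AND D)   — De Morgan
= (NOT E AND (NOT A OR NOT NOT E) AND NOT (NOT A AND E) AND NOT D) OR (NOT NOT (E OR (A AND NOT E) OR (NOT A AND E)) AND D)   — De Morgan
= (NOT E AND (NOT A OR E) AND NOT (NOT A AND E) AND NOT D) OR (NOT NOT (E OR (A AND NOT E) OR (NOT A AND E)) AND D)   — double negation
= (NOT E AND (NOT A OR E) AND (NOT NOT A OR NOT E) AND NOT D) OR (NOT NOT (E OR (A AND NOT E) OR (NOT A AND E)) AND D)   — De Morgan
= (NOT E AND (NOT A OR E) AND (A OR NOT E) AND NOT D) OR (NOT NOT (E OR (A AND NOT E) OR (NOT A AND E)) AND D)   — double negation
= (NOT E AND (NOT A OR E) AND (A OR NOT E) AND NOT D) OR ((E OR (A AND NOT E) OR (NOT A AND E)) AND D)   — double negation
= (NOT E AND NOT A AND A AND NOT D) OR (NOT E AND NOT A AND NOT E AND NOT D) OR (NOT E AND E AND A AND NOT D) OR (NOT E AND E AND NOT E AND NOT D) OR (E AND D) OR (A AND NOT E AND D) OR (NOT A AND E AND D)   — distribute AND over OR
= (NOT E AND NOT A AND NOT D) OR (E AND D) OR (A AND NOT E AND D)   — simplify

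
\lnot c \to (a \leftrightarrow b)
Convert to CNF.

(c \lor \lnot a \lor b) \land (c \lor \lnot b \lor a)

\lnot c \to (a \leftrightarrow b)
≡ \lnot \lnot c \lor (a \leftrightarrow b)   [eliminate \to]
≡ \lnot \lnot c \lor ((a \to b) \land (b \to a))   [eliminate \leftrightarrow]
≡ \lnot \lnot c \lor ((\lnot a \lor b) \land (b \to a))   [eliminate \to]
≡ \lnot \lnot c \lor ((\lnot a \lor b) \land (\lnot b \lor a))   [eliminate \to]
≡ c \lor ((\lnot a \lor b) \land (\lnot b \lor a))   [double negation]
≡ (c \lor \lnot a \lor b) \land (c \lor \lnot b \lor a)   [distribute \lor over \land]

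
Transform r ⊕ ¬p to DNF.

(r ∧ p) ∨ (¬r ∧ ¬p)

r ⊕ ¬p
≡ (r ∧ ¬¬p) ∨ (¬r ∧ ¬p)   [expand ⊕]
≡ (r ∧ p) ∨ (¬r ∧ ¬p)   [double negation]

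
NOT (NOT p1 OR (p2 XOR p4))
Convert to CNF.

NOT (NOT p1 OR (p2 XOR p4))
≡ NOT (NOT p1 OR ((p2 OR p4) AND NOT (p2 AND p4)))   — expand XOR
≡ NOT NOT p1 AND NOT ((p2 OR p4) AND NOT (p2 AND p4))   — De Morgan
≡ p1 AND NOT ((p2 OR p4) AND NOT (p2 AND p4))   — double negation
≡ p1 AND (NOT (p2 OR p4) OR NOT NOT (p2 AND p4))   — De Morgan
≡ p1 AND ((NOT p2 AND NOT p4) OR NOT NOT (p2 AND p4))   — De Morgan
≡ p1 AND ((NOT p2 AND NOT p4) OR (p2 AND p4))   — double negation
≡ p1 AND (NOT p2 OR p2) AND (NOT p2 OR p4) AND (NOT p4 OR p2) AND (NOT p4 OR p4)   — distribute OR over AND
≡ p1 AND (NOT p2 OR p4) AND (NOT p4 OR p2)   — simplify

p1 AND (NOT p2 OR p4) AND (NOT p4 OR p2)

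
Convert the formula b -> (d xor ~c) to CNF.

b -> (d xor ~c)
= ~b | (d xor ~c)   [eliminate ->]
= ~b | ((d | ~c) & ~(d & ~c))   [expand xor]
= ~b | ((d | ~c) & (~d | ~~c))   [De Morgan]
= ~b | ((d | ~c) & (~d | c))   [double negation]
= (~b | d | ~c) & (~b | ~d | c)   [distribute | over &]

(~b | d | ~c) & (~b | ~d | c)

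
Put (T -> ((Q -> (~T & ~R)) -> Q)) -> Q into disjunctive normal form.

(T & ~Q) | Q

(T -> ((Q -> (~T & ~R)) -> Q)) -> Q
= ~(T -> ((Q -> (~T & ~R)) -> Q)) | Q   [eliminate ->]
= ~(~T | ((Q -> (~T & ~R)) -> Q)) | Q   [eliminate ->]
= ~(~T | ~(Q -> (~T & ~R)) | Q) | Q   [eliminate ->]
= ~(~T | ~(~Q | (~T & ~R)) | Q) | Q   [eliminate ->]
= (~~T & ~~(~Q | (~T & ~R)) & ~Q) | Q   [De Morgan]
= (T & ~~(~Q | (~T & ~R)) & ~Q) | Q   [double negation]
= (T & (~Q | (~T & ~R)) & ~Q) | Q   [double negation]
= (T & ~Q & ~Q) | (T & ~T & ~R & ~Q) | Q   [distribute & over |]
= (T & ~Q) | Q   [simplify]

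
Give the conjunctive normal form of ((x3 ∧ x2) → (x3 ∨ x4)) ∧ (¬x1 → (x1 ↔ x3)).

x1 ∨ ¬x3

((x3 ∧ x2) → (x3 ∨ x4)) ∧ (¬x1 → (x1 ↔ x3))
⇔ (¬(x3 ∧ x2) ∨ x3 ∨ x4) ∧ (¬x1 → (x1 ↔ x3))   [eliminate →]
⇔ (¬(x3 ∧ x2) ∨ x3 ∨ x4) ∧ (¬¬x1 ∨ (x1 ↔ x3))   [eliminate →]
⇔ (¬(x3 ∧ x2) ∨ x3 ∨ x4) ∧ (¬¬x1 ∨ ((x1 → x3) ∧ (x3 → x1)))   [eliminate ↔]
⇔ (¬(x3 ∧ x2) ∨ x3 ∨ x4) ∧ (¬¬x1 ∨ ((¬x1 ∨ x3) ∧ (x3 → x1)))   [eliminate →]
⇔ (¬(x3 ∧ x2) ∨ x3 ∨ x4) ∧ (¬¬x1 ∨ ((¬x1 ∨ x3) ∧ (¬x3 ∨ x1)))   [eliminate →]
⇔ (¬x3 ∨ ¬x2 ∨ x3 ∨ x4) ∧ (¬¬x1 ∨ ((¬x1 ∨ x3) ∧ (¬x3 ∨ x1)))   [De Morgan]
⇔ (¬x3 ∨ ¬x2 ∨ x3 ∨ x4) ∧ (x1 ∨ ((¬x1 ∨ x3) ∧ (¬x3 ∨ x1)))   [double negation]
⇔ (¬x3 ∨ ¬x2 ∨ x3 ∨ x4) ∧ (x1 ∨ ¬x1 ∨ x3) ∧ (x1 ∨ ¬x3 ∨ x1)   [distribute ∨ over ∧]
⇔ x1 ∨ ¬x3   [simplify]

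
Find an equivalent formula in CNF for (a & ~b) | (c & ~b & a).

(a & ~b) | (c & ~b & a)
= (a | c) & (a | ~b) & (a | a) & (~b | c) & (~b | ~b) & (~b | a)   [distribute | over &]
= a & ~b   [simplify]

a & ~b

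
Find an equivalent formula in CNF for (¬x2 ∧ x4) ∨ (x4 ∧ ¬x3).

(¬x2 ∨ ¬x3) ∧ x4

(¬x2 ∧ x4) ∨ (x4 ∧ ¬x3)
⇔ (¬x2 ∨ x4) ∧ (¬x2 ∨ ¬x3) ∧ (x4 ∨ x4) ∧ (x4 ∨ ¬x3)   — distribute ∨ over ∧
⇔ (¬x2 ∨ ¬x3) ∧ x4   — simplify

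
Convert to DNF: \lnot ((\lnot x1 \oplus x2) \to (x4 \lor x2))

\lnot x1 \land \lnot x2 \land \lnot x4

\lnot ((\lnot x1 \oplus x2) \to (x4 \lor x2))
= \lnot (\lnot (\lnot x1 \oplus x2) \lor x4 \lor x2)   (eliminate \to)
= \lnot (\lnot ((\lnot x1 \land \lnot x2) \lor (\lnot \lnot x1 \land x2)) \lor x4 \lor x2)   (expand \oplus)
= \lnot \lnot ((\lnot x1 \land \lnot x2) \lor (\lnot \lnot x1 \land x2)) \land \lnot x4 \land \lnot x2   (De Morgan)
= ((\lnot x1 \land \lnot x2) \lor (\lnot \lnot x1 \land x2)) \land \lnot x4 \land \lnot x2   (double negation)
= ((\lnot x1 \land \lnot x2) \lor (x1 \land x2)) \land \lnot x4 \land \lnot x2   (double negation)
= (\lnot x1 \land \lnot x2 \land \lnot x4 \land \lnot x2) \lor (x1 \land x2 \land \lnot x4 \land \lnot x2)   (distribute \land over \lor)
= \lnot x1 \land \lnot x2 \land \lnot x4   (simplify)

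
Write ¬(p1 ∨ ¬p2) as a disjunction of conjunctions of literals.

¬(p1 ∨ ¬p2)
= ¬p1 ∧ ¬¬p2
= ¬p1 ∧ p2

¬p1 ∧ p2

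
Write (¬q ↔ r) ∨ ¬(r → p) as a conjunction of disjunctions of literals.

(q ∨ r) ∧ (¬r ∨ ¬q ∨ ¬p)

(¬q ↔ r) ∨ ¬(r → p)
≡ (¬q → r) ∧ (r → ¬q) ∨ ¬(r → p)   (eliminate ↔)
≡ (¬¬q ∨ r) ∧ (r → ¬q) ∨ ¬(r → p)   (eliminate →)
≡ (¬¬q ∨ r) ∧ (¬r ∨ ¬q) ∨ ¬(r → p)   (eliminate →)
≡ (¬¬q ∨ r) ∧ (¬r ∨ ¬q) ∨ ¬(¬r ∨ p)   (eliminate →)
≡ (q ∨ r) ∧ (¬r ∨ ¬q) ∨ ¬(¬r ∨ p)   (double negation)
≡ (q ∨ r) ∧ (¬r ∨ ¬q) ∨ ¬¬r ∧ ¬p   (De Morgan)
≡ (q ∨ r) ∧ (¬r ∨ ¬q) ∨ r ∧ ¬p   (double negation)
≡ (q ∨ r ∨ r) ∧ (q ∨ r ∨ ¬p) ∧ (¬r ∨ ¬q ∨ r) ∧ (¬r ∨ ¬q ∨ ¬p)   (distribute ∨ over ∧)
≡ (q ∨ r) ∧ (¬r ∨ ¬q ∨ ¬p)   (simplify)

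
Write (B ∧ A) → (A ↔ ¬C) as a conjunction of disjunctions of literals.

¬B ∨ ¬A ∨ ¬C

(B ∧ A) → (A ↔ ¬C)
⇔ ¬(B ∧ A) ∨ (A ↔ ¬C)   [eliminate →]
⇔ ¬(B ∧ A) ∨ ((A → ¬C) ∧ (¬C → A))   [eliminate ↔]
⇔ ¬(B ∧ A) ∨ ((¬A ∨ ¬C) ∧ (¬C → A))   [eliminate →]
⇔ ¬(B ∧ A) ∨ ((¬A ∨ ¬C) ∧ (¬¬C ∨ A))   [eliminate →]
⇔ ¬B ∨ ¬A ∨ ((¬A ∨ ¬C) ∧ (¬¬C ∨ A))   [De Morgan]
⇔ ¬B ∨ ¬A ∨ ((¬A ∨ ¬C) ∧ (C ∨ A))   [double negation]
⇔ (¬B ∨ ¬A ∨ ¬A ∨ ¬C) ∧ (¬B ∨ ¬A ∨ C ∨ A)   [distribute ∨ over ∧]
⇔ ¬B ∨ ¬A ∨ ¬C   [simplify]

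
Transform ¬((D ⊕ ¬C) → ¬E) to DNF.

¬((D ⊕ ¬C) → ¬E)
⇔ ¬(¬(D ⊕ ¬C) ∨ ¬E)   (eliminate →)
⇔ ¬(¬((D ∧ ¬¬C) ∨ (¬D ∧ ¬C)) ∨ ¬E)   (expand ⊕)
⇔ ¬¬((D ∧ ¬¬C) ∨ (¬D ∧ ¬C)) ∧ ¬¬E   (De Morgan)
⇔ ((D ∧ ¬¬C) ∨ (¬D ∧ ¬C)) ∧ ¬¬E   (double negation)
⇔ ((D ∧ C) ∨ (¬D ∧ ¬C)) ∧ ¬¬E   (double negation)
⇔ ((D ∧ C) ∨ (¬D ∧ ¬C)) ∧ E   (double negation)
⇔ (D ∧ C ∧ E) ∨ (¬D ∧ ¬C ∧ E)   (distribute ∧ over ∨)

(D ∧ C ∧ E) ∨ (¬D ∧ ¬C ∧ E)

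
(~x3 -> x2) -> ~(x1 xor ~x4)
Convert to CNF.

(~x3 | ~x1 | ~x4) & (~x3 | x4 | x1) & (~x2 | ~x1 | ~x4) & (~x2 | x4 | x1)

(~x3 -> x2) -> ~(x1 xor ~x4)
⇔ ~(~x3 -> x2) | ~(x1 xor ~x4)   (eliminate ->)
⇔ ~(~~x3 | x2) | ~(x1 xor ~x4)   (eliminate ->)
⇔ ~(~~x3 | x2) | ~((x1 | ~x4) & ~(x1 & ~x4))   (expand xor)
⇔ (~~~x3 & ~x2) | ~((x1 | ~x4) & ~(x1 & ~x4))   (De Morgan)
⇔ (~x3 & ~x2) | ~((x1 | ~x4) & ~(x1 & ~x4))   (double negation)
⇔ (~x3 & ~x2) | ~(x1 | ~x4) | ~~(x1 & ~x4)   (De Morgan)
⇔ (~x3 & ~x2) | (~x1 & ~~x4) | ~~(x1 & ~x4)   (De Morgan)
⇔ (~x3 & ~x2) | (~x1 & x4) | ~~(x1 & ~x4)   (double negation)
⇔ (~x3 & ~x2) | (~x1 & x4) | (x1 & ~x4)   (double negation)
⇔ (~x3 | ~x1 | x1) & (~x3 | ~x1 | ~x4) & (~x3 | x4 | x1) & (~x3 | x4 | ~x4) & (~x2 | ~x1 | x1) & (~x2 | ~x1 | ~x4) & (~x2 | x4 | x1) & (~x2 | x4 | ~x4)   (distribute | over &)
⇔ (~x3 | ~x1 | ~x4) & (~x3 | x4 | x1) & (~x2 | ~x1 | ~x4) & (~x2 | x4 | x1)   (simplify)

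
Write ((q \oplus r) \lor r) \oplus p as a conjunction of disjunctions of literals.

(q \lor r \lor p) \land (\lnot q \lor r \lor \lnot p) \land (\lnot r \lor \lnot p)

((q \oplus r) \lor r) \oplus p
≡ ((q \oplus r) \lor r \lor p) \land \lnot (((q \oplus r) \lor r) \land p)   [expand \oplus]
≡ (((q \lor r) \land \lnot (q \land r)) \lor r \lor p) \land \lnot (((q \oplus r) \lor r) \land p)   [expand \oplus]
≡ (((q \lor r) \land \lnot (q \land r)) \lor r \lor p) \land \lnot ((((q \lor r) \land \lnot (q \land r)) \lor r) \land p)   [expand \oplus]
≡ (((q \lor r) \land (\lnot q \lor \lnot r)) \lor r \lor p) \land \lnot ((((q \lor r) \land \lnot (q \land r)) \lor r) \land p)   [De Morgan]
≡ (((q \lor r) \land (\lnot q \lor \lnot r)) \lor r \lor p) \land (\lnot (((q \lor r) \land \lnot (q \land r)) \lor r) \lor \lnot p)   [De Morgan]
≡ (((q \lor r) \land (\lnot q \lor \lnot r)) \lor r \lor p) \land ((\lnot ((q \lor r) \land \lnot (q \land r)) \land \lnot r) \lor \lnot p)   [De Morgan]
≡ (((q \lor r) \land (\lnot q \lor \lnot r)) \lor r \lor p) \land (((\lnot (q \lor r) \lor \lnot \lnot (q \land r)) \land \lnot r) \lor \lnot p)   [De Morgan]
≡ (((q \lor r) \land (\lnot q \lor \lnot r)) \lor r \lor p) \land ((((\lnot q \land \lnot r) \lor \lnot \lnot (q \land r)) \land \lnot r) \lor \lnot p)   [De Morgan]
≡ (((q \lor r) \land (\lnot q \lor \lnot r)) \lor r \lor p) \land ((((\lnot q \land \lnot r) \lor (q \land r)) \land \lnot r) \lor \lnot p)   [double negation]
≡ (q \lor r \lor r \lor p) \land (\lnot q \lor \lnot r \lor r \lor p) \land (\lnot q \lor q \lor \lnot p) \land (\lnot q \lor r \lor \lnot p) \land (\lnot r \lor q \lor \lnot p) \land (\lnot r \lor r \lor \lnot p) \land (\lnot r \lor \lnot p)   [distribute \lor over \land]
≡ (q \lor r \lor p) \land (\lnot q \lor r \lor \lnot p) \land (\lnot r \lor \lnot p)   [simplify]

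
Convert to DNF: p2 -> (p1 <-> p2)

p2 -> (p1 <-> p2)
≡ ~p2 | (p1 <-> p2)   (eliminate ->)
≡ ~p2 | ((p1 -> p2) & (p2 -> p1))   (eliminate <->)
≡ ~p2 | ((~p1 | p2) & (p2 -> p1))   (eliminate ->)
≡ ~p2 | ((~p1 | p2) & (~p2 | p1))   (eliminate ->)
≡ ~p2 | (~p1 & ~p2) | (~p1 & p1) | (p2 & ~p2) | (p2 & p1)   (distribute & over |)
≡ ~p2 | (p2 & p1)   (simplify)

~p2 | (p2 & p1)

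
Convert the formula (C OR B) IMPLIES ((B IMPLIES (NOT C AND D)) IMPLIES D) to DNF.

(NOT C AND NOT B) OR (B AND C) OR (B AND NOT D) OR D

(C OR B) IMPLIES ((B IMPLIES (NOT C AND D)) IMPLIES D)
⇔ NOT (C OR B) OR ((B IMPLIES (NOT C AND D)) IMPLIES D)   [eliminate IMPLIES]
⇔ NOT (C OR B) OR NOT (B IMPLIES (NOT C AND D)) OR D   [eliminate IMPLIES]
⇔ NOT (C OR B) OR NOT (NOT B OR (NOT C AND D)) OR D   [eliminate IMPLIES]
⇔ (NOT C AND NOT B) OR NOT (NOT B OR (NOT C AND D)) OR D   [De Morgan]
⇔ (NOT C AND NOT B) OR (NOT NOT B AND NOT (NOT C AND D)) OR D   [De Morgan]
⇔ (NOT C AND NOT B) OR (B AND NOT (NOT C AND D)) OR D   [double negation]
⇔ (NOT C AND NOT B) OR (B AND (NOT NOT C OR NOT D)) OR D   [De Morgan]
⇔ (NOT C AND NOT B) OR (B AND (C OR NOT D)) OR D   [double negation]
⇔ (NOT C AND NOT B) OR (B AND C) OR (B AND NOT D) OR D   [distribute AND over OR]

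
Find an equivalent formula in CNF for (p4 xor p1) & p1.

(~p4 | ~p1) & p1

(p4 xor p1) & p1
≡ (p4 | p1) & ~(p4 & p1) & p1   — expand xor
≡ (p4 | p1) & (~p4 | ~p1) & p1   — De Morgan
≡ (~p4 | ~p1) & p1   — simplify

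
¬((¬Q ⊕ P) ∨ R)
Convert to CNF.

(Q ∨ P) ∧ (¬P ∨ ¬Q) ∧ ¬R

¬((¬Q ⊕ P) ∨ R)
≡ ¬(((¬Q ∨ P) ∧ ¬(¬Q ∧ P)) ∨ R)   [expand ⊕]
≡ ¬((¬Q ∨ P) ∧ ¬(¬Q ∧ P)) ∧ ¬R   [De Morgan]
≡ (¬(¬Q ∨ P) ∨ ¬¬(¬Q ∧ P)) ∧ ¬R   [De Morgan]
≡ ((¬¬Q ∧ ¬P) ∨ ¬¬(¬Q ∧ P)) ∧ ¬R   [De Morgan]
≡ ((Q ∧ ¬P) ∨ ¬¬(¬Q ∧ P)) ∧ ¬R   [double negation]
≡ ((Q ∧ ¬P) ∨ (¬Q ∧ P)) ∧ ¬R   [double negation]
≡ (Q ∨ ¬Q) ∧ (Q ∨ P) ∧ (¬P ∨ ¬Q) ∧ (¬P ∨ P) ∧ ¬R   [distribute ∨ over ∧]
≡ (Q ∨ P) ∧ (¬P ∨ ¬Q) ∧ ¬R   [simplify]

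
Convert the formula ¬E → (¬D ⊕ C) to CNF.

¬E → (¬D ⊕ C)
⇔ ¬¬E ∨ (¬D ⊕ C)   (eliminate →)
⇔ ¬¬E ∨ ((¬D ∨ C) ∧ ¬(¬D ∧ C))   (expand ⊕)
⇔ E ∨ ((¬D ∨ C) ∧ ¬(¬D ∧ C))   (double negation)
⇔ E ∨ ((¬D ∨ C) ∧ (¬¬D ∨ ¬C))   (De Morgan)
⇔ E ∨ ((¬D ∨ C) ∧ (D ∨ ¬C))   (double negation)
⇔ (E ∨ ¬D ∨ C) ∧ (E ∨ D ∨ ¬C)   (distribute ∨ over ∧)

(E ∨ ¬D ∨ C) ∧ (E ∨ D ∨ ¬C)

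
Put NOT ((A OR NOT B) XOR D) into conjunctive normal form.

(NOT A OR D) AND (B OR D) AND (NOT D OR A OR NOT B)

NOT ((A OR NOT B) XOR D)
≡ NOT ((A OR NOT B OR D) AND NOT ((A OR NOT B) AND D))   [expand XOR]
≡ NOT (A OR NOT B OR D) OR NOT NOT ((A OR NOT B) AND D)   [De Morgan]
≡ (NOT A AND NOT NOT B AND NOT D) OR NOT NOT ((A OR NOT B) AND D)   [De Morgan]
≡ (NOT A AND B AND NOT D) OR NOT NOT ((A OR NOT B) AND D)   [double negation]
≡ (NOT A AND B AND NOT D) OR ((A OR NOT B) AND D)   [double negation]
≡ (NOT A OR A OR NOT B) AND (NOT A OR D) AND (B OR A OR NOT B) AND (B OR D) AND (NOT D OR A OR NOT B) AND (NOT D OR D)   [distribute OR over AND]
≡ (NOT A OR D) AND (B OR D) AND (NOT D OR A OR NOT B)   [simplify]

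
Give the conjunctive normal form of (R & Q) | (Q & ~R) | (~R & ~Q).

Q | ~R

(R & Q) | (Q & ~R) | (~R & ~Q)
= (R | Q | ~R) & (R | Q | ~Q) & (R | ~R | ~R) & (R | ~R | ~Q) & (Q | Q | ~R) & (Q | Q | ~Q) & (Q | ~R | ~R) & (Q | ~R | ~Q)   [distribute | over &]
= Q | ~R   [simplify]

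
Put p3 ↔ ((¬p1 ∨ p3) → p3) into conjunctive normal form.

p3 ↔ ((¬p1 ∨ p3) → p3)
⇔ (p3 → ((¬p1 ∨ p3) → p3)) ∧ (((¬p1 ∨ p3) → p3) → p3)   (eliminate ↔)
⇔ (¬p3 ∨ ((¬p1 ∨ p3) → p3)) ∧ (((¬p1 ∨ p3) → p3) → p3)   (eliminate →)
⇔ (¬p3 ∨ ¬(¬p1 ∨ p3) ∨ p3) ∧ (((¬p1 ∨ p3) → p3) → p3)   (eliminate →)
⇔ (¬p3 ∨ ¬(¬p1 ∨ p3) ∨ p3) ∧ (¬((¬p1 ∨ p3) → p3) ∨ p3)   (eliminate →)
⇔ (¬p3 ∨ ¬(¬p1 ∨ p3) ∨ p3) ∧ (¬(¬(¬p1 ∨ p3) ∨ p3) ∨ p3)   (eliminate →)
⇔ (¬p3 ∨ (¬¬p1 ∧ ¬p3) ∨ p3) ∧ (¬(¬(¬p1 ∨ p3) ∨ p3) ∨ p3)   (De Morgan)
⇔ (¬p3 ∨ (p1 ∧ ¬p3) ∨ p3) ∧ (¬(¬(¬p1 ∨ p3) ∨ p3) ∨ p3)   (double negation)
⇔ (¬p3 ∨ (p1 ∧ ¬p3) ∨ p3) ∧ ((¬¬(¬p1 ∨ p3) ∧ ¬p3) ∨ p3)   (De Morgan)
⇔ (¬p3 ∨ (p1 ∧ ¬p3) ∨ p3) ∧ (((¬p1 ∨ p3) ∧ ¬p3) ∨ p3)   (double negation)
⇔ (¬p3 ∨ p1 ∨ p3) ∧ (¬p3 ∨ ¬p3 ∨ p3) ∧ (¬p1 ∨ p3 ∨ p3) ∧ (¬p3 ∨ p3)   (distribute ∨ over ∧)
⇔ ¬p1 ∨ p3   (simplify)

¬p1 ∨ p3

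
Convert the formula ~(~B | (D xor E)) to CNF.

~(~B | (D xor E))
≡ ~(~B | ((D | E) & ~(D & E)))   (expand xor)
≡ ~~B & ~((D | E) & ~(D & E))   (De Morgan)
≡ B & ~((D | E) & ~(D & E))   (double negation)
≡ B & (~(D | E) | ~~(D & E))   (De Morgan)
≡ B & ((~D & ~E) | ~~(D & E))   (De Morgan)
≡ B & ((~D & ~E) | (D & E))   (double negation)
≡ B & (~D | D) & (~D | E) & (~E | D) & (~E | E)   (distribute | over &)
≡ B & (~D | E) & (~E | D)   (simplify)

B & (~D | E) & (~E | D)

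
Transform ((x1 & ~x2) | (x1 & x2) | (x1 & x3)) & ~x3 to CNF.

((x1 & ~x2) | (x1 & x2) | (x1 & x3)) & ~x3
⇔ (x1 | x1 | x1) & (x1 | x1 | x3) & (x1 | x2 | x1) & (x1 | x2 | x3) & (~x2 | x1 | x1) & (~x2 | x1 | x3) & (~x2 | x2 | x1) & (~x2 | x2 | x3) & ~x3   [distribute | over &]
⇔ x1 & ~x3   [simplify]

x1 & ~x3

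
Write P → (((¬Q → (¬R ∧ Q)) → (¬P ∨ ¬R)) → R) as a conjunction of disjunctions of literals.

P → (((¬Q → (¬R ∧ Q)) → (¬P ∨ ¬R)) → R)
≡ ¬P ∨ (((¬Q → (¬R ∧ Q)) → (¬P ∨ ¬R)) → R)   [eliminate →]
≡ ¬P ∨ ¬((¬Q → (¬R ∧ Q)) → (¬P ∨ ¬R)) ∨ R   [eliminate →]
≡ ¬P ∨ ¬(¬(¬Q → (¬R ∧ Q)) ∨ ¬P ∨ ¬R) ∨ R   [eliminate →]
≡ ¬P ∨ ¬(¬(¬¬Q ∨ (¬R ∧ Q)) ∨ ¬P ∨ ¬R) ∨ R   [eliminate →]
≡ ¬P ∨ (¬¬(¬¬Q ∨ (¬R ∧ Q)) ∧ ¬¬P ∧ ¬¬R) ∨ R   [De Morgan]
≡ ¬P ∨ ((¬¬Q ∨ (¬R ∧ Q)) ∧ ¬¬P ∧ ¬¬R) ∨ R   [double negation]
≡ ¬P ∨ ((Q ∨ (¬R ∧ Q)) ∧ ¬¬P ∧ ¬¬R) ∨ R   [double negation]
≡ ¬P ∨ ((Q ∨ (¬R ∧ Q)) ∧ P ∧ ¬¬R) ∨ R   [double negation]
≡ ¬P ∨ ((Q ∨ (¬R ∧ Q)) ∧ P ∧ R) ∨ R   [double negation]
≡ (¬P ∨ Q ∨ ¬R ∨ R) ∧ (¬P ∨ Q ∨ Q ∨ R) ∧ (¬P ∨ P ∨ R) ∧ (¬P ∨ R ∨ R)   [distribute ∨ over ∧]
≡ ¬P ∨ R   [simplify]

¬P ∨ R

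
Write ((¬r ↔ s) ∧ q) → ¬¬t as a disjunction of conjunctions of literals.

(¬r ∧ ¬s) ∨ (s ∧ r) ∨ ¬q ∨ t

((¬r ↔ s) ∧ q) → ¬¬t
≡ ¬((¬r ↔ s) ∧ q) ∨ ¬¬t   [eliminate →]
≡ ¬((¬r → s) ∧ (s → ¬r) ∧ q) ∨ ¬¬t   [eliminate ↔]
≡ ¬((¬¬r ∨ s) ∧ (s → ¬r) ∧ q) ∨ ¬¬t   [eliminate →]
≡ ¬((¬¬r ∨ s) ∧ (¬s ∨ ¬r) ∧ q) ∨ ¬¬t   [eliminate →]
≡ ¬(¬¬r ∨ s) ∨ ¬(¬s ∨ ¬r) ∨ ¬q ∨ ¬¬t   [De Morgan]
≡ (¬¬¬r ∧ ¬s) ∨ ¬(¬s ∨ ¬r) ∨ ¬q ∨ ¬¬t   [De Morgan]
≡ (¬r ∧ ¬s) ∨ ¬(¬s ∨ ¬r) ∨ ¬q ∨ ¬¬t   [double negation]
≡ (¬r ∧ ¬s) ∨ (¬¬s ∧ ¬¬r) ∨ ¬q ∨ ¬¬t   [De Morgan]
≡ (¬r ∧ ¬s) ∨ (s ∧ ¬¬r) ∨ ¬q ∨ ¬¬t   [double negation]
≡ (¬r ∧ ¬s) ∨ (s ∧ r) ∨ ¬q ∨ ¬¬t   [double negation]
≡ (¬r ∧ ¬s) ∨ (s ∧ r) ∨ ¬q ∨ t   [double negation]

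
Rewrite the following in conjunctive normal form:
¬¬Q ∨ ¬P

¬¬Q ∨ ¬P
= Q ∨ ¬P   [double negation]

Q ∨ ¬P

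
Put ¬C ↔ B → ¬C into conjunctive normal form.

¬C ↔ B → ¬C
≡ (¬C → (B → ¬C)) ∧ ((B → ¬C) → ¬C)
≡ (¬¬C ∨ (B → ¬C)) ∧ ((B → ¬C) → ¬C)
≡ (¬¬C ∨ ¬B ∨ ¬C) ∧ ((B → ¬C) → ¬C)
≡ (¬¬C ∨ ¬B ∨ ¬C) ∧ (¬(B → ¬C) ∨ ¬C)
≡ (¬¬C ∨ ¬B ∨ ¬C) ∧ (¬(¬B ∨ ¬C) ∨ ¬C)
≡ (C ∨ ¬B ∨ ¬C) ∧ (¬(¬B ∨ ¬C) ∨ ¬C)
≡ (C ∨ ¬B ∨ ¬C) ∧ (¬¬B ∧ ¬¬C ∨ ¬C)
≡ (C ∨ ¬B ∨ ¬C) ∧ (B ∧ ¬¬C ∨ ¬C)
≡ (C ∨ ¬B ∨ ¬C) ∧ (B ∧ C ∨ ¬C)
≡ (C ∨ ¬B ∨ ¬C) ∧ (B ∨ ¬C) ∧ (C ∨ ¬C)
≡ B ∨ ¬C

B ∨ ¬C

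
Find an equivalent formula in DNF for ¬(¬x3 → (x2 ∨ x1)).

¬x3 ∧ ¬x2 ∧ ¬x1

¬(¬x3 → (x2 ∨ x1))
≡ ¬(¬¬x3 ∨ x2 ∨ x1)   (eliminate →)
≡ ¬¬¬x3 ∧ ¬x2 ∧ ¬x1   (De Morgan)
≡ ¬x3 ∧ ¬x2 ∧ ¬x1   (double negation)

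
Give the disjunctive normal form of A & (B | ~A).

A & (B | ~A)
≡ (A & B) | (A & ~A)
≡ A & B

A & B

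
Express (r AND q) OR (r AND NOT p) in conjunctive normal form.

(r AND q) OR (r AND NOT p)
⇔ (r OR r) AND (r OR NOT p) AND (q OR r) AND (q OR NOT p)   [distribute OR over AND]
⇔ r AND (q OR NOT p)   [simplify]

r AND (q OR NOT p)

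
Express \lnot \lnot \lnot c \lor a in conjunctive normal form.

\lnot \lnot \lnot c \lor a
= \lnot c \lor a   (double negation)

\lnot c \lor a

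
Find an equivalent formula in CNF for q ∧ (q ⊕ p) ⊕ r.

q ∧ (q ⊕ p) ⊕ r
≡ (q ∧ (q ⊕ p) ∨ r) ∧ ¬(q ∧ (q ⊕ p) ∧ r)   — expand ⊕
≡ (q ∧ (q ∨ p) ∧ ¬(q ∧ p) ∨ r) ∧ ¬(q ∧ (q ⊕ p) ∧ r)   — expand ⊕
≡ (q ∧ (q ∨ p) ∧ ¬(q ∧ p) ∨ r) ∧ ¬(q ∧ (q ∨ p) ∧ ¬(q ∧ p) ∧ r)   — expand ⊕
≡ (q ∧ (q ∨ p) ∧ (¬q ∨ ¬p) ∨ r) ∧ ¬(q ∧ (q ∨ p) ∧ ¬(q ∧ p) ∧ r)   — De Morgan
≡ (q ∧ (q ∨ p) ∧ (¬q ∨ ¬p) ∨ r) ∧ (¬q ∨ ¬(q ∨ p) ∨ ¬¬(q ∧ p) ∨ ¬r)   — De Morgan
≡ (q ∧ (q ∨ p) ∧ (¬q ∨ ¬p) ∨ r) ∧ (¬q ∨ ¬q ∧ ¬p ∨ ¬¬(q ∧ p) ∨ ¬r)   — De Morgan
≡ (q ∧ (q ∨ p) ∧ (¬q ∨ ¬p) ∨ r) ∧ (¬q ∨ ¬q ∧ ¬p ∨ q ∧ p ∨ ¬r)   — double negation
≡ (q ∨ r) ∧ (q ∨ p ∨ r) ∧ (¬q ∨ ¬p ∨ r) ∧ (¬q ∨ ¬q ∨ q ∨ ¬r) ∧ (¬q ∨ ¬q ∨ p ∨ ¬r) ∧ (¬q ∨ ¬p ∨ q ∨ ¬r) ∧ (¬q ∨ ¬p ∨ p ∨ ¬r)   — distribute ∨ over ∧
≡ (q ∨ r) ∧ (¬q ∨ ¬p ∨ r) ∧ (¬q ∨ p ∨ ¬r)   — simplify

(q ∨ r) ∧ (¬q ∨ ¬p ∨ r) ∧ (¬q ∨ p ∨ ¬r)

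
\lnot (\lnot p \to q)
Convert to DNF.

\lnot (\lnot p \to q)
⇔ \lnot (\lnot \lnot p \lor q)   [eliminate \to]
⇔ \lnot \lnot \lnot p \land \lnot q   [De Morgan]
⇔ \lnot p \land \lnot q   [double negation]

\lnot p \land \lnot q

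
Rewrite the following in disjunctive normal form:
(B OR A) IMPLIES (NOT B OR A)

(B OR A) IMPLIES (NOT B OR A)
≡ NOT (B OR A) OR NOT B OR A   [eliminate IMPLIES]
≡ (NOT B AND NOT A) OR NOT B OR A   [De Morgan]
≡ NOT B OR A   [simplify]

NOT B OR A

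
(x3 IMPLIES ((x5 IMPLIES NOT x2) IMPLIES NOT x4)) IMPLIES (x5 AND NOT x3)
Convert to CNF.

(x3 IMPLIES ((x5 IMPLIES NOT x2) IMPLIES NOT x4)) IMPLIES (x5 AND NOT x3)
⇔ NOT (x3 IMPLIES ((x5 IMPLIES NOT x2) IMPLIES NOT x4)) OR (x5 AND NOT x3)
⇔ NOT (NOT x3 OR ((x5 IMPLIES NOT x2) IMPLIES NOT x4)) OR (x5 AND NOT x3)
⇔ NOT (NOT x3 OR NOT (x5 IMPLIES NOT x2) OR NOT x4) OR (x5 AND NOT x3)
⇔ NOT (NOT x3 OR NOT (NOT x5 OR NOT x2) OR NOT x4) OR (x5 AND NOT x3)
⇔ (NOT NOT x3 AND NOT NOT (NOT x5 OR NOT x2) AND NOT NOT x4) OR (x5 AND NOT x3)
⇔ (x3 AND NOT NOT (NOT x5 OR NOT x2) AND NOT NOT x4) OR (x5 AND NOT x3)
⇔ (x3 AND (NOT x5 OR NOT x2) AND NOT NOT x4) OR (x5 AND NOT x3)
⇔ (x3 AND (NOT x5 OR NOT x2) AND x4) OR (x5 AND NOT x3)
⇔ (x3 OR x5) AND (x3 OR NOT x3) AND (NOT x5 OR NOT x2 OR x5) AND (NOT x5 OR NOT x2 OR NOT x3) AND (x4 OR x5) AND (x4 OR NOT x3)
⇔ (x3 OR x5) AND (NOT x5 OR NOT x2 OR NOT x3) AND (x4 OR x5) AND (x4 OR NOT x3)

(x3 OR x5) AND (NOT x5 OR NOT x2 OR NOT x3) AND (x4 OR x5) AND (x4 OR NOT x3)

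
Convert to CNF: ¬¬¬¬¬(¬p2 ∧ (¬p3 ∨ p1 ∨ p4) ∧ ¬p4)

¬¬¬¬¬(¬p2 ∧ (¬p3 ∨ p1 ∨ p4) ∧ ¬p4)
≡ ¬¬¬(¬p2 ∧ (¬p3 ∨ p1 ∨ p4) ∧ ¬p4)   [double negation]
≡ ¬(¬p2 ∧ (¬p3 ∨ p1 ∨ p4) ∧ ¬p4)   [double negation]
≡ ¬¬p2 ∨ ¬(¬p3 ∨ p1 ∨ p4) ∨ ¬¬p4   [De Morgan]
≡ p2 ∨ ¬(¬p3 ∨ p1 ∨ p4) ∨ ¬¬p4   [double negation]
≡ p2 ∨ (¬¬p3 ∧ ¬p1 ∧ ¬p4) ∨ ¬¬p4   [De Morgan]
≡ p2 ∨ (p3 ∧ ¬p1 ∧ ¬p4) ∨ ¬¬p4   [double negation]
≡ p2 ∨ (p3 ∧ ¬p1 ∧ ¬p4) ∨ p4   [double negation]
≡ (p2 ∨ p3 ∨ p4) ∧ (p2 ∨ ¬p1 ∨ p4) ∧ (p2 ∨ ¬p4 ∨ p4)   [distribute ∨ over ∧]
≡ (p2 ∨ p3 ∨ p4) ∧ (p2 ∨ ¬p1 ∨ p4)   [simplify]

(p2 ∨ p3 ∨ p4) ∧ (p2 ∨ ¬p1 ∨ p4)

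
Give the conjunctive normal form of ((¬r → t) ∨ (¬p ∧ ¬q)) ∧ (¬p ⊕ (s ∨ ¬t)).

((¬r → t) ∨ (¬p ∧ ¬q)) ∧ (¬p ⊕ (s ∨ ¬t))
= (¬¬r ∨ t ∨ (¬p ∧ ¬q)) ∧ (¬p ⊕ (s ∨ ¬t))   [eliminate →]
= (¬¬r ∨ t ∨ (¬p ∧ ¬q)) ∧ (¬p ∨ s ∨ ¬t) ∧ ¬(¬p ∧ (s ∨ ¬t))   [expand ⊕]
= (r ∨ t ∨ (¬p ∧ ¬q)) ∧ (¬p ∨ s ∨ ¬t) ∧ ¬(¬p ∧ (s ∨ ¬t))   [double negation]
= (r ∨ t ∨ (¬p ∧ ¬q)) ∧ (¬p ∨ s ∨ ¬t) ∧ (¬¬p ∨ ¬(s ∨ ¬t))   [De Morgan]
= (r ∨ t ∨ (¬p ∧ ¬q)) ∧ (¬p ∨ s ∨ ¬t) ∧ (p ∨ ¬(s ∨ ¬t))   [double negation]
= (r ∨ t ∨ (¬p ∧ ¬q)) ∧ (¬p ∨ s ∨ ¬t) ∧ (p ∨ (¬s ∧ ¬¬t))   [De Morgan]
= (r ∨ t ∨ (¬p ∧ ¬q)) ∧ (¬p ∨ s ∨ ¬t) ∧ (p ∨ (¬s ∧ t))   [double negation]
= (r ∨ t ∨ ¬p) ∧ (r ∨ t ∨ ¬q) ∧ (¬p ∨ s ∨ ¬t) ∧ (p ∨ ¬s) ∧ (p ∨ t)   [distribute ∨ over ∧]

(r ∨ t ∨ ¬p) ∧ (r ∨ t ∨ ¬q) ∧ (¬p ∨ s ∨ ¬t) ∧ (p ∨ ¬s) ∧ (p ∨ t)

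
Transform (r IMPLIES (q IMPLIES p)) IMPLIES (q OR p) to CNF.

(r IMPLIES (q IMPLIES p)) IMPLIES (q OR p)
≡ NOT (r IMPLIES (q IMPLIES p)) OR q OR p   (eliminate IMPLIES)
≡ NOT (NOT r OR (q IMPLIES p)) OR q OR p   (eliminate IMPLIES)
≡ NOT (NOT r OR NOT q OR p) OR q OR p   (eliminate IMPLIES)
≡ (NOT NOT r AND NOT NOT q AND NOT p) OR q OR p   (De Morgan)
≡ (r AND NOT NOT q AND NOT p) OR q OR p   (double negation)
≡ (r AND q AND NOT p) OR q OR p   (double negation)
≡ (r OR q OR p) AND (q OR q OR p) AND (NOT p OR q OR p)   (distribute OR over AND)
≡ q OR p   (simplify)

q OR p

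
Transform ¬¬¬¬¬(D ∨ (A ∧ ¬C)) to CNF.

¬D ∧ (¬A ∨ C)

¬¬¬¬¬(D ∨ (A ∧ ¬C))
≡ ¬¬¬(D ∨ (A ∧ ¬C))   [double negation]
≡ ¬(D ∨ (A ∧ ¬C))   [double negation]
≡ ¬D ∧ ¬(A ∧ ¬C)   [De Morgan]
≡ ¬D ∧ (¬A ∨ ¬¬C)   [De Morgan]
≡ ¬D ∧ (¬A ∨ C)   [double negation]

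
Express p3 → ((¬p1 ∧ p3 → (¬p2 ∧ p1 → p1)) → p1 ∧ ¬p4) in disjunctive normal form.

p3 → ((¬p1 ∧ p3 → (¬p2 ∧ p1 → p1)) → p1 ∧ ¬p4)
⇔ ¬p3 ∨ ((¬p1 ∧ p3 → (¬p2 ∧ p1 → p1)) → p1 ∧ ¬p4)   (eliminate →)
⇔ ¬p3 ∨ ¬(¬p1 ∧ p3 → (¬p2 ∧ p1 → p1)) ∨ p1 ∧ ¬p4   (eliminate →)
⇔ ¬p3 ∨ ¬(¬(¬p1 ∧ p3) ∨ (¬p2 ∧ p1 → p1)) ∨ p1 ∧ ¬p4   (eliminate →)
⇔ ¬p3 ∨ ¬(¬(¬p1 ∧ p3) ∨ ¬(¬p2 ∧ p1) ∨ p1) ∨ p1 ∧ ¬p4   (eliminate →)
⇔ ¬p3 ∨ ¬¬(¬p1 ∧ p3) ∧ ¬¬(¬p2 ∧ p1) ∧ ¬p1 ∨ p1 ∧ ¬p4   (De Morgan)
⇔ ¬p3 ∨ ¬p1 ∧ p3 ∧ ¬¬(¬p2 ∧ p1) ∧ ¬p1 ∨ p1 ∧ ¬p4   (double negation)
⇔ ¬p3 ∨ ¬p1 ∧ p3 ∧ ¬p2 ∧ p1 ∧ ¬p1 ∨ p1 ∧ ¬p4   (double negation)
⇔ ¬p3 ∨ p1 ∧ ¬p4   (simplify)

¬p3 ∨ p1 ∧ ¬p4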